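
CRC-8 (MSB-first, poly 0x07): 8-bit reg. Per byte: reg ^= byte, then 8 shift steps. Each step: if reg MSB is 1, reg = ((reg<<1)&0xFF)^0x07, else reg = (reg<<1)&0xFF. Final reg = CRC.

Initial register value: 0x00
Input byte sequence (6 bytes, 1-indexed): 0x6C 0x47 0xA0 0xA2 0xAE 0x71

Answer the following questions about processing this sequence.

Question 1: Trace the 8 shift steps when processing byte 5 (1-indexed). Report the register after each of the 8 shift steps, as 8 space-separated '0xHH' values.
After byte 1 (0x6C): reg=0x03
After byte 2 (0x47): reg=0xDB
After byte 3 (0xA0): reg=0x66
After byte 4 (0xA2): reg=0x52
Register before byte 5: 0x52
After XOR with byte 0xAE: 0xFC

Answer: 0xFF 0xF9 0xF5 0xED 0xDD 0xBD 0x7D 0xFA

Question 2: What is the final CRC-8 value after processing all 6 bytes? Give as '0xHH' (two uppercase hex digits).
Answer: 0xB8

Derivation:
After byte 1 (0x6C): reg=0x03
After byte 2 (0x47): reg=0xDB
After byte 3 (0xA0): reg=0x66
After byte 4 (0xA2): reg=0x52
After byte 5 (0xAE): reg=0xFA
After byte 6 (0x71): reg=0xB8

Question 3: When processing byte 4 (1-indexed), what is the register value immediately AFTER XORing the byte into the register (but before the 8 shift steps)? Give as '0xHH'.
Answer: 0xC4

Derivation:
Register before byte 4: 0x66
Byte 4: 0xA2
0x66 XOR 0xA2 = 0xC4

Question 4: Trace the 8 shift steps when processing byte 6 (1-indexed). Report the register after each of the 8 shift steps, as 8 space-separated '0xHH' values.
After byte 1 (0x6C): reg=0x03
After byte 2 (0x47): reg=0xDB
After byte 3 (0xA0): reg=0x66
After byte 4 (0xA2): reg=0x52
After byte 5 (0xAE): reg=0xFA
Register before byte 6: 0xFA
After XOR with byte 0x71: 0x8B

Answer: 0x11 0x22 0x44 0x88 0x17 0x2E 0x5C 0xB8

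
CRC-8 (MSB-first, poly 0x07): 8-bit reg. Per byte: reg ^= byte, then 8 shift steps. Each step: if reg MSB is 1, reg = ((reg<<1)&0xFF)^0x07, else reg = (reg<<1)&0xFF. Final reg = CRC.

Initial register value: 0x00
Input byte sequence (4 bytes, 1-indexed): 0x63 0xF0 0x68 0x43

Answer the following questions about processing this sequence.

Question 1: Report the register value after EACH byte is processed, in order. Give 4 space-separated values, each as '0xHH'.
0x2E 0x14 0x73 0x90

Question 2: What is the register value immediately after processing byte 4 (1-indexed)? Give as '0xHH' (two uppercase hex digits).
Answer: 0x90

Derivation:
After byte 1 (0x63): reg=0x2E
After byte 2 (0xF0): reg=0x14
After byte 3 (0x68): reg=0x73
After byte 4 (0x43): reg=0x90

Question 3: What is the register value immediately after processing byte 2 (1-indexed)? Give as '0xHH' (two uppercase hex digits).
Answer: 0x14

Derivation:
After byte 1 (0x63): reg=0x2E
After byte 2 (0xF0): reg=0x14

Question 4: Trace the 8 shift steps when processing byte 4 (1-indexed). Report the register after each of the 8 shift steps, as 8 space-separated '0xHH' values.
After byte 1 (0x63): reg=0x2E
After byte 2 (0xF0): reg=0x14
After byte 3 (0x68): reg=0x73
Register before byte 4: 0x73
After XOR with byte 0x43: 0x30

Answer: 0x60 0xC0 0x87 0x09 0x12 0x24 0x48 0x90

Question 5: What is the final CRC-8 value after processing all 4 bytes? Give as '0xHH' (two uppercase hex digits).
Answer: 0x90

Derivation:
After byte 1 (0x63): reg=0x2E
After byte 2 (0xF0): reg=0x14
After byte 3 (0x68): reg=0x73
After byte 4 (0x43): reg=0x90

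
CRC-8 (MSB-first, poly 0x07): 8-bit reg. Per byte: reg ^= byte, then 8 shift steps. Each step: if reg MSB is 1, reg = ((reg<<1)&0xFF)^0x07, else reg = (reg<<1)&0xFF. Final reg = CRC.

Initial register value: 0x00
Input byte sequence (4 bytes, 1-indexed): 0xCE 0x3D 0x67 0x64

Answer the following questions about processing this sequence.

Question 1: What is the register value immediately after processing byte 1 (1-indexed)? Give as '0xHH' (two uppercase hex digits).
Answer: 0x64

Derivation:
After byte 1 (0xCE): reg=0x64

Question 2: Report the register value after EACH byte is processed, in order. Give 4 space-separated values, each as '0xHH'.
0x64 0x88 0x83 0xBB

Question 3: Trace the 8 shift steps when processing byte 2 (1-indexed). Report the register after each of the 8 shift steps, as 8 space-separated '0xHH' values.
After byte 1 (0xCE): reg=0x64
Register before byte 2: 0x64
After XOR with byte 0x3D: 0x59

Answer: 0xB2 0x63 0xC6 0x8B 0x11 0x22 0x44 0x88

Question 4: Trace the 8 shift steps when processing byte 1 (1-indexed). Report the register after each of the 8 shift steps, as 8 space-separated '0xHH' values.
Answer: 0x9B 0x31 0x62 0xC4 0x8F 0x19 0x32 0x64

Derivation:
Register before byte 1: 0x00
After XOR with byte 0xCE: 0xCE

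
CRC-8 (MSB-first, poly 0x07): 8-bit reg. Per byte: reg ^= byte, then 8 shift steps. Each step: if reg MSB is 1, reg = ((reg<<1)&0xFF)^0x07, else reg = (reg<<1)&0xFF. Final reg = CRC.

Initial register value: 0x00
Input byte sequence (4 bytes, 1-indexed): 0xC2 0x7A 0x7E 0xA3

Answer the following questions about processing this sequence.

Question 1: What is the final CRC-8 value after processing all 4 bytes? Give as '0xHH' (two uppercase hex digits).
After byte 1 (0xC2): reg=0x40
After byte 2 (0x7A): reg=0xA6
After byte 3 (0x7E): reg=0x06
After byte 4 (0xA3): reg=0x72

Answer: 0x72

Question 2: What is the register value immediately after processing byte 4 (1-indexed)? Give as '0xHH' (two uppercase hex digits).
Answer: 0x72

Derivation:
After byte 1 (0xC2): reg=0x40
After byte 2 (0x7A): reg=0xA6
After byte 3 (0x7E): reg=0x06
After byte 4 (0xA3): reg=0x72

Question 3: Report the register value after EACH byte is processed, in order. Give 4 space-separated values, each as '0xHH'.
0x40 0xA6 0x06 0x72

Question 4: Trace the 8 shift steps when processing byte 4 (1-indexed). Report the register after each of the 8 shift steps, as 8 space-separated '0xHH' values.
Answer: 0x4D 0x9A 0x33 0x66 0xCC 0x9F 0x39 0x72

Derivation:
After byte 1 (0xC2): reg=0x40
After byte 2 (0x7A): reg=0xA6
After byte 3 (0x7E): reg=0x06
Register before byte 4: 0x06
After XOR with byte 0xA3: 0xA5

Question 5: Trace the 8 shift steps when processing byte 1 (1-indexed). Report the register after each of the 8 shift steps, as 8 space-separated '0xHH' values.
Answer: 0x83 0x01 0x02 0x04 0x08 0x10 0x20 0x40

Derivation:
Register before byte 1: 0x00
After XOR with byte 0xC2: 0xC2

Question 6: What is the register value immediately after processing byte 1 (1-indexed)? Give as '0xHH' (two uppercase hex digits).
After byte 1 (0xC2): reg=0x40

Answer: 0x40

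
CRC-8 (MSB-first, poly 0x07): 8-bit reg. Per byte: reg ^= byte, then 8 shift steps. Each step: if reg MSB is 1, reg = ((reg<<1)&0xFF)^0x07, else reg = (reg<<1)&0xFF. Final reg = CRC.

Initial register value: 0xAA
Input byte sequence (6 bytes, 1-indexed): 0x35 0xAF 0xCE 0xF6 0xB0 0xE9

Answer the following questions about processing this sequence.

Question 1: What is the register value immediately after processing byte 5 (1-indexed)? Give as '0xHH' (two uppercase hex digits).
Answer: 0x6A

Derivation:
After byte 1 (0x35): reg=0xD4
After byte 2 (0xAF): reg=0x66
After byte 3 (0xCE): reg=0x51
After byte 4 (0xF6): reg=0x7C
After byte 5 (0xB0): reg=0x6A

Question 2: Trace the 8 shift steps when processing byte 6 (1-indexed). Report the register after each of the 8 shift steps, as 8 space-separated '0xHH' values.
Answer: 0x01 0x02 0x04 0x08 0x10 0x20 0x40 0x80

Derivation:
After byte 1 (0x35): reg=0xD4
After byte 2 (0xAF): reg=0x66
After byte 3 (0xCE): reg=0x51
After byte 4 (0xF6): reg=0x7C
After byte 5 (0xB0): reg=0x6A
Register before byte 6: 0x6A
After XOR with byte 0xE9: 0x83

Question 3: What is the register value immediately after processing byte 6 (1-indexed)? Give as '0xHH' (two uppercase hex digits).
After byte 1 (0x35): reg=0xD4
After byte 2 (0xAF): reg=0x66
After byte 3 (0xCE): reg=0x51
After byte 4 (0xF6): reg=0x7C
After byte 5 (0xB0): reg=0x6A
After byte 6 (0xE9): reg=0x80

Answer: 0x80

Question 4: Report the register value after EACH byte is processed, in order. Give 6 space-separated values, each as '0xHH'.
0xD4 0x66 0x51 0x7C 0x6A 0x80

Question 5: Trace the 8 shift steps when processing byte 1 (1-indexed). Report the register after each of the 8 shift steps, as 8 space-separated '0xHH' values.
Answer: 0x39 0x72 0xE4 0xCF 0x99 0x35 0x6A 0xD4

Derivation:
Register before byte 1: 0xAA
After XOR with byte 0x35: 0x9F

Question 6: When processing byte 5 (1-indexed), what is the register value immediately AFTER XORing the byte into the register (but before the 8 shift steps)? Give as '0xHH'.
Answer: 0xCC

Derivation:
Register before byte 5: 0x7C
Byte 5: 0xB0
0x7C XOR 0xB0 = 0xCC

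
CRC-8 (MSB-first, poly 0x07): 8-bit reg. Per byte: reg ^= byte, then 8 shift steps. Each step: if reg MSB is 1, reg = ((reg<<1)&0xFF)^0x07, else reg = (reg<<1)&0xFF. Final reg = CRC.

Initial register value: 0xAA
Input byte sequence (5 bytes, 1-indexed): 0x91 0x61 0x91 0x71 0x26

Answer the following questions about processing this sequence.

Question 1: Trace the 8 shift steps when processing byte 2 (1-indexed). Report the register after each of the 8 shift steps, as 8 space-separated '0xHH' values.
After byte 1 (0x91): reg=0xA1
Register before byte 2: 0xA1
After XOR with byte 0x61: 0xC0

Answer: 0x87 0x09 0x12 0x24 0x48 0x90 0x27 0x4E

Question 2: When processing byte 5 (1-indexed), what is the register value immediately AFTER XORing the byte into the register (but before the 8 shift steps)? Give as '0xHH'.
Answer: 0x0F

Derivation:
Register before byte 5: 0x29
Byte 5: 0x26
0x29 XOR 0x26 = 0x0F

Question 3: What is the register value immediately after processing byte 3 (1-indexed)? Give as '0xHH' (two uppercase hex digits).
After byte 1 (0x91): reg=0xA1
After byte 2 (0x61): reg=0x4E
After byte 3 (0x91): reg=0x13

Answer: 0x13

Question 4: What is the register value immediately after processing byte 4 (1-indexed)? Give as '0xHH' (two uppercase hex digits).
Answer: 0x29

Derivation:
After byte 1 (0x91): reg=0xA1
After byte 2 (0x61): reg=0x4E
After byte 3 (0x91): reg=0x13
After byte 4 (0x71): reg=0x29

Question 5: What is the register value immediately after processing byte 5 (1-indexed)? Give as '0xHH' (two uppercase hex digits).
Answer: 0x2D

Derivation:
After byte 1 (0x91): reg=0xA1
After byte 2 (0x61): reg=0x4E
After byte 3 (0x91): reg=0x13
After byte 4 (0x71): reg=0x29
After byte 5 (0x26): reg=0x2D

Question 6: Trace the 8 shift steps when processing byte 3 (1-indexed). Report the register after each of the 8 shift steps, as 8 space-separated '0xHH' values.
Answer: 0xB9 0x75 0xEA 0xD3 0xA1 0x45 0x8A 0x13

Derivation:
After byte 1 (0x91): reg=0xA1
After byte 2 (0x61): reg=0x4E
Register before byte 3: 0x4E
After XOR with byte 0x91: 0xDF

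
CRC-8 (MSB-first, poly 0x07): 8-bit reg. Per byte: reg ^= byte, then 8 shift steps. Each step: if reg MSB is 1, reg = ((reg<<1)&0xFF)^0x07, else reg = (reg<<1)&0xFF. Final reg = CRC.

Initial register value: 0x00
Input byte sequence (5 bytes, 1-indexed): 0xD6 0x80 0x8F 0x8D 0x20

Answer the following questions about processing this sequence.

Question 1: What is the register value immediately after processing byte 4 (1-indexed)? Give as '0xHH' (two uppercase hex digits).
After byte 1 (0xD6): reg=0x2C
After byte 2 (0x80): reg=0x4D
After byte 3 (0x8F): reg=0x40
After byte 4 (0x8D): reg=0x6D

Answer: 0x6D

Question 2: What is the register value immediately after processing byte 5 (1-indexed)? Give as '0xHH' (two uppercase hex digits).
After byte 1 (0xD6): reg=0x2C
After byte 2 (0x80): reg=0x4D
After byte 3 (0x8F): reg=0x40
After byte 4 (0x8D): reg=0x6D
After byte 5 (0x20): reg=0xE4

Answer: 0xE4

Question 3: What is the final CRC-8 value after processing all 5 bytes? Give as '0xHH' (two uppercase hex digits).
Answer: 0xE4

Derivation:
After byte 1 (0xD6): reg=0x2C
After byte 2 (0x80): reg=0x4D
After byte 3 (0x8F): reg=0x40
After byte 4 (0x8D): reg=0x6D
After byte 5 (0x20): reg=0xE4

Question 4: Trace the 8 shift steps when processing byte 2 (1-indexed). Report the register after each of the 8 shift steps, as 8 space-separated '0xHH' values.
After byte 1 (0xD6): reg=0x2C
Register before byte 2: 0x2C
After XOR with byte 0x80: 0xAC

Answer: 0x5F 0xBE 0x7B 0xF6 0xEB 0xD1 0xA5 0x4D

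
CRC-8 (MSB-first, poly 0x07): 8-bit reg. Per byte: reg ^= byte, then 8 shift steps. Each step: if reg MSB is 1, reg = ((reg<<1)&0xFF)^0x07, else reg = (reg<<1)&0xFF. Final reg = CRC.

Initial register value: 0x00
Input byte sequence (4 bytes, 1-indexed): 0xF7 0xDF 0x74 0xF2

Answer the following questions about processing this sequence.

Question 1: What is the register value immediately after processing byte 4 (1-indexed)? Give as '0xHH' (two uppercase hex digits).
Answer: 0x2F

Derivation:
After byte 1 (0xF7): reg=0xCB
After byte 2 (0xDF): reg=0x6C
After byte 3 (0x74): reg=0x48
After byte 4 (0xF2): reg=0x2F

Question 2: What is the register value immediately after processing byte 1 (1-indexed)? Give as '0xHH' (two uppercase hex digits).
Answer: 0xCB

Derivation:
After byte 1 (0xF7): reg=0xCB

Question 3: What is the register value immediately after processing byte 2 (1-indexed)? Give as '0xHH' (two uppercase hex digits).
Answer: 0x6C

Derivation:
After byte 1 (0xF7): reg=0xCB
After byte 2 (0xDF): reg=0x6C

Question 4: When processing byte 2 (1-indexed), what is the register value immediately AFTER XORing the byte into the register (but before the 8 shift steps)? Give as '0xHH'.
Answer: 0x14

Derivation:
Register before byte 2: 0xCB
Byte 2: 0xDF
0xCB XOR 0xDF = 0x14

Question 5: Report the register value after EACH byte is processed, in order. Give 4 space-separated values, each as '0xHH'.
0xCB 0x6C 0x48 0x2F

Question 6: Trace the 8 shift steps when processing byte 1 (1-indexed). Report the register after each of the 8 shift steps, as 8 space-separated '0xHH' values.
Register before byte 1: 0x00
After XOR with byte 0xF7: 0xF7

Answer: 0xE9 0xD5 0xAD 0x5D 0xBA 0x73 0xE6 0xCB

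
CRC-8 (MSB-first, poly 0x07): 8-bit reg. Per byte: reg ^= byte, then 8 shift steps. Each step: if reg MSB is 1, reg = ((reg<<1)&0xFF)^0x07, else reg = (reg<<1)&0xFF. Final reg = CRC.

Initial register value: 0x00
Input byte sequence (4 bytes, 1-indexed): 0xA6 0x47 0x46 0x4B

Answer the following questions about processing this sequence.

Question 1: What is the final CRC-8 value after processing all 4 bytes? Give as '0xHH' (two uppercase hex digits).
After byte 1 (0xA6): reg=0x7B
After byte 2 (0x47): reg=0xB4
After byte 3 (0x46): reg=0xD0
After byte 4 (0x4B): reg=0xC8

Answer: 0xC8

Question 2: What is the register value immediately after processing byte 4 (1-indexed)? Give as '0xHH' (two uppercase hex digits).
After byte 1 (0xA6): reg=0x7B
After byte 2 (0x47): reg=0xB4
After byte 3 (0x46): reg=0xD0
After byte 4 (0x4B): reg=0xC8

Answer: 0xC8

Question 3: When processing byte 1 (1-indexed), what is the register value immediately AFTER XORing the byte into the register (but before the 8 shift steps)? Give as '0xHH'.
Register before byte 1: 0x00
Byte 1: 0xA6
0x00 XOR 0xA6 = 0xA6

Answer: 0xA6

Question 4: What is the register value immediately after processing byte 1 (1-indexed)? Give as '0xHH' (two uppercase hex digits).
Answer: 0x7B

Derivation:
After byte 1 (0xA6): reg=0x7B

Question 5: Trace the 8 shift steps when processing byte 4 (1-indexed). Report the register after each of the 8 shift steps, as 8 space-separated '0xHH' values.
Answer: 0x31 0x62 0xC4 0x8F 0x19 0x32 0x64 0xC8

Derivation:
After byte 1 (0xA6): reg=0x7B
After byte 2 (0x47): reg=0xB4
After byte 3 (0x46): reg=0xD0
Register before byte 4: 0xD0
After XOR with byte 0x4B: 0x9B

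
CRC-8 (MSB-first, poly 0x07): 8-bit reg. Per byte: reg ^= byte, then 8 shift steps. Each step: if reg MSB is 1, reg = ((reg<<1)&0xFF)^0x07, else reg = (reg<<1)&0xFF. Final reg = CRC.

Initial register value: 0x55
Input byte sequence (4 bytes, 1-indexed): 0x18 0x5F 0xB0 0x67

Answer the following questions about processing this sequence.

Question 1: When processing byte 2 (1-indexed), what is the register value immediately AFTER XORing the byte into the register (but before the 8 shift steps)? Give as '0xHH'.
Register before byte 2: 0xE4
Byte 2: 0x5F
0xE4 XOR 0x5F = 0xBB

Answer: 0xBB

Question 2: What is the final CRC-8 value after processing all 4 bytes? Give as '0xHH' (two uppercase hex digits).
After byte 1 (0x18): reg=0xE4
After byte 2 (0x5F): reg=0x28
After byte 3 (0xB0): reg=0xC1
After byte 4 (0x67): reg=0x7B

Answer: 0x7B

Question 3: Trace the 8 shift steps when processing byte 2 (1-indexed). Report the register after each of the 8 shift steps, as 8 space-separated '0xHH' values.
After byte 1 (0x18): reg=0xE4
Register before byte 2: 0xE4
After XOR with byte 0x5F: 0xBB

Answer: 0x71 0xE2 0xC3 0x81 0x05 0x0A 0x14 0x28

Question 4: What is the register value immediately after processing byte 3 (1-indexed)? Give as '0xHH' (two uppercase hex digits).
After byte 1 (0x18): reg=0xE4
After byte 2 (0x5F): reg=0x28
After byte 3 (0xB0): reg=0xC1

Answer: 0xC1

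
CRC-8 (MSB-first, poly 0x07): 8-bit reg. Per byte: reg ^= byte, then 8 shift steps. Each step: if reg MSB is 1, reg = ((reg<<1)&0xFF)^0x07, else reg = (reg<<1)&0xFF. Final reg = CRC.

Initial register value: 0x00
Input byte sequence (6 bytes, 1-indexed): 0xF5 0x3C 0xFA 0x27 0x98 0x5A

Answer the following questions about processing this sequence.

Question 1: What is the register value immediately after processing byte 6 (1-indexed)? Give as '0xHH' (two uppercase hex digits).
After byte 1 (0xF5): reg=0xC5
After byte 2 (0x3C): reg=0xE1
After byte 3 (0xFA): reg=0x41
After byte 4 (0x27): reg=0x35
After byte 5 (0x98): reg=0x4A
After byte 6 (0x5A): reg=0x70

Answer: 0x70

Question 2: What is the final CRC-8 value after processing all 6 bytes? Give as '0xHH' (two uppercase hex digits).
Answer: 0x70

Derivation:
After byte 1 (0xF5): reg=0xC5
After byte 2 (0x3C): reg=0xE1
After byte 3 (0xFA): reg=0x41
After byte 4 (0x27): reg=0x35
After byte 5 (0x98): reg=0x4A
After byte 6 (0x5A): reg=0x70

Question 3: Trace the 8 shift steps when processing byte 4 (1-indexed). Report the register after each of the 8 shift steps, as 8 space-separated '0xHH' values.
Answer: 0xCC 0x9F 0x39 0x72 0xE4 0xCF 0x99 0x35

Derivation:
After byte 1 (0xF5): reg=0xC5
After byte 2 (0x3C): reg=0xE1
After byte 3 (0xFA): reg=0x41
Register before byte 4: 0x41
After XOR with byte 0x27: 0x66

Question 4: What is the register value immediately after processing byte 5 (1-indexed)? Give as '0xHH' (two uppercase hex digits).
Answer: 0x4A

Derivation:
After byte 1 (0xF5): reg=0xC5
After byte 2 (0x3C): reg=0xE1
After byte 3 (0xFA): reg=0x41
After byte 4 (0x27): reg=0x35
After byte 5 (0x98): reg=0x4A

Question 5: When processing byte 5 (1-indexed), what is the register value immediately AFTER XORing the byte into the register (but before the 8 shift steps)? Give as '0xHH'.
Register before byte 5: 0x35
Byte 5: 0x98
0x35 XOR 0x98 = 0xAD

Answer: 0xAD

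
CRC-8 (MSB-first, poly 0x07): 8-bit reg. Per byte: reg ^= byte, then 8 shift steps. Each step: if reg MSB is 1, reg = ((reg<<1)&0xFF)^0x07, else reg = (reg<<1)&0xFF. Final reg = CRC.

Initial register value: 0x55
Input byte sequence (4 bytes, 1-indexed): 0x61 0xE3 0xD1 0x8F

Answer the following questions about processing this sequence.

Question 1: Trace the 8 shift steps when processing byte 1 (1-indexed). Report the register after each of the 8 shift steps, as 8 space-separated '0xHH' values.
Answer: 0x68 0xD0 0xA7 0x49 0x92 0x23 0x46 0x8C

Derivation:
Register before byte 1: 0x55
After XOR with byte 0x61: 0x34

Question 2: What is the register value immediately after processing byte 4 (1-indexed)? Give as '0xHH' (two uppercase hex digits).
Answer: 0x89

Derivation:
After byte 1 (0x61): reg=0x8C
After byte 2 (0xE3): reg=0x0A
After byte 3 (0xD1): reg=0x0F
After byte 4 (0x8F): reg=0x89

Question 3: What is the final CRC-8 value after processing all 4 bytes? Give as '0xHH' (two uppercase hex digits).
Answer: 0x89

Derivation:
After byte 1 (0x61): reg=0x8C
After byte 2 (0xE3): reg=0x0A
After byte 3 (0xD1): reg=0x0F
After byte 4 (0x8F): reg=0x89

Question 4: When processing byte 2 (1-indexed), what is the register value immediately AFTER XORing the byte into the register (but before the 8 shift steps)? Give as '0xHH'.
Register before byte 2: 0x8C
Byte 2: 0xE3
0x8C XOR 0xE3 = 0x6F

Answer: 0x6F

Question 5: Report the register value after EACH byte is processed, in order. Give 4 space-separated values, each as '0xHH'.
0x8C 0x0A 0x0F 0x89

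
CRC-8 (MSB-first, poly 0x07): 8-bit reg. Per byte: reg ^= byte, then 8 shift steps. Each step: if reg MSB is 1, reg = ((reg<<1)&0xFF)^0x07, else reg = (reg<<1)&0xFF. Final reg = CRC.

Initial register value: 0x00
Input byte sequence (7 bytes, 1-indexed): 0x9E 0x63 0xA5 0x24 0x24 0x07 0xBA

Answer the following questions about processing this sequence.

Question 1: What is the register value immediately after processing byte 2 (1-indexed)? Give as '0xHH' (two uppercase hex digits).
Answer: 0x19

Derivation:
After byte 1 (0x9E): reg=0xD3
After byte 2 (0x63): reg=0x19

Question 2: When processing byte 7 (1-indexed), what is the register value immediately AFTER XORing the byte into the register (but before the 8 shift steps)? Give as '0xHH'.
Register before byte 7: 0x77
Byte 7: 0xBA
0x77 XOR 0xBA = 0xCD

Answer: 0xCD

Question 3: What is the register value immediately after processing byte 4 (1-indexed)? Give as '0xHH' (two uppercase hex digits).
Answer: 0x4F

Derivation:
After byte 1 (0x9E): reg=0xD3
After byte 2 (0x63): reg=0x19
After byte 3 (0xA5): reg=0x3D
After byte 4 (0x24): reg=0x4F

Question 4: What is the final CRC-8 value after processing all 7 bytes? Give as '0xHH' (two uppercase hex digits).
After byte 1 (0x9E): reg=0xD3
After byte 2 (0x63): reg=0x19
After byte 3 (0xA5): reg=0x3D
After byte 4 (0x24): reg=0x4F
After byte 5 (0x24): reg=0x16
After byte 6 (0x07): reg=0x77
After byte 7 (0xBA): reg=0x6D

Answer: 0x6D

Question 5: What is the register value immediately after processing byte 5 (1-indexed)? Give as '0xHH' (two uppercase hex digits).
Answer: 0x16

Derivation:
After byte 1 (0x9E): reg=0xD3
After byte 2 (0x63): reg=0x19
After byte 3 (0xA5): reg=0x3D
After byte 4 (0x24): reg=0x4F
After byte 5 (0x24): reg=0x16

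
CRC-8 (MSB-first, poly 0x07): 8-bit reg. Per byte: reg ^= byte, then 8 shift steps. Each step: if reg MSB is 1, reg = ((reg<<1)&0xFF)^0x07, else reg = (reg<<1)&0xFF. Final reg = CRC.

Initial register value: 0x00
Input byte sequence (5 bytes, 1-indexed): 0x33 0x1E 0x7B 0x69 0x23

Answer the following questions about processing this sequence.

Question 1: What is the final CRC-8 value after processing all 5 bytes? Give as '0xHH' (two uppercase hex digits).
After byte 1 (0x33): reg=0x99
After byte 2 (0x1E): reg=0x9C
After byte 3 (0x7B): reg=0xBB
After byte 4 (0x69): reg=0x30
After byte 5 (0x23): reg=0x79

Answer: 0x79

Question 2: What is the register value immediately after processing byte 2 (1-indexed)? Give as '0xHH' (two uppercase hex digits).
After byte 1 (0x33): reg=0x99
After byte 2 (0x1E): reg=0x9C

Answer: 0x9C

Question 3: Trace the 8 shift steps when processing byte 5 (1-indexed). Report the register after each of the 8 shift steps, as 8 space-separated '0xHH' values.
After byte 1 (0x33): reg=0x99
After byte 2 (0x1E): reg=0x9C
After byte 3 (0x7B): reg=0xBB
After byte 4 (0x69): reg=0x30
Register before byte 5: 0x30
After XOR with byte 0x23: 0x13

Answer: 0x26 0x4C 0x98 0x37 0x6E 0xDC 0xBF 0x79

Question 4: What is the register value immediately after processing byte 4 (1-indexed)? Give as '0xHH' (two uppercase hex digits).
Answer: 0x30

Derivation:
After byte 1 (0x33): reg=0x99
After byte 2 (0x1E): reg=0x9C
After byte 3 (0x7B): reg=0xBB
After byte 4 (0x69): reg=0x30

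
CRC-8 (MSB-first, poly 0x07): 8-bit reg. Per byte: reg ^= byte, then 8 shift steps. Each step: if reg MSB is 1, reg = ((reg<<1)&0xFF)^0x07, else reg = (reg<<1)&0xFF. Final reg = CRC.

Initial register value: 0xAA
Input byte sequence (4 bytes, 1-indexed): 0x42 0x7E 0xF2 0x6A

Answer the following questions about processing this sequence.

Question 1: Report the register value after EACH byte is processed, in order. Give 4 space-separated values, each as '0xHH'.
0x96 0x96 0x3B 0xB0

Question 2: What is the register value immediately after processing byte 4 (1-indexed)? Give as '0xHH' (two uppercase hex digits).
Answer: 0xB0

Derivation:
After byte 1 (0x42): reg=0x96
After byte 2 (0x7E): reg=0x96
After byte 3 (0xF2): reg=0x3B
After byte 4 (0x6A): reg=0xB0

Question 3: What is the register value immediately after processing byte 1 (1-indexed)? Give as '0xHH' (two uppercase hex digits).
Answer: 0x96

Derivation:
After byte 1 (0x42): reg=0x96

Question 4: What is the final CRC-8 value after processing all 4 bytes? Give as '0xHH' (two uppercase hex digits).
Answer: 0xB0

Derivation:
After byte 1 (0x42): reg=0x96
After byte 2 (0x7E): reg=0x96
After byte 3 (0xF2): reg=0x3B
After byte 4 (0x6A): reg=0xB0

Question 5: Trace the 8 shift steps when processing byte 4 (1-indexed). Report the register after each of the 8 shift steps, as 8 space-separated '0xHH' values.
Answer: 0xA2 0x43 0x86 0x0B 0x16 0x2C 0x58 0xB0

Derivation:
After byte 1 (0x42): reg=0x96
After byte 2 (0x7E): reg=0x96
After byte 3 (0xF2): reg=0x3B
Register before byte 4: 0x3B
After XOR with byte 0x6A: 0x51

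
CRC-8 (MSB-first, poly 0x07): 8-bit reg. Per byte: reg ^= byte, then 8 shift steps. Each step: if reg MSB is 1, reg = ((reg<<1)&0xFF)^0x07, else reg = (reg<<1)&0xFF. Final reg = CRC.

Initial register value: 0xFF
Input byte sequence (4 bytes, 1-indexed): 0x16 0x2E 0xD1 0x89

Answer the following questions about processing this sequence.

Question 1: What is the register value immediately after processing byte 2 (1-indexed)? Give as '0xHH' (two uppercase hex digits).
Answer: 0x34

Derivation:
After byte 1 (0x16): reg=0x91
After byte 2 (0x2E): reg=0x34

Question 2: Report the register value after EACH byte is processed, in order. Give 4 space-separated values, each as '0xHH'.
0x91 0x34 0xB5 0xB4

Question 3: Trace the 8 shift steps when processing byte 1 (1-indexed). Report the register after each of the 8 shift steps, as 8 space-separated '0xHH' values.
Register before byte 1: 0xFF
After XOR with byte 0x16: 0xE9

Answer: 0xD5 0xAD 0x5D 0xBA 0x73 0xE6 0xCB 0x91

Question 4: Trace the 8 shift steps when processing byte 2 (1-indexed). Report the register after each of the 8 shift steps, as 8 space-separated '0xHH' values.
Answer: 0x79 0xF2 0xE3 0xC1 0x85 0x0D 0x1A 0x34

Derivation:
After byte 1 (0x16): reg=0x91
Register before byte 2: 0x91
After XOR with byte 0x2E: 0xBF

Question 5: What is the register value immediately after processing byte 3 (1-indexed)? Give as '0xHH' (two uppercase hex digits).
Answer: 0xB5

Derivation:
After byte 1 (0x16): reg=0x91
After byte 2 (0x2E): reg=0x34
After byte 3 (0xD1): reg=0xB5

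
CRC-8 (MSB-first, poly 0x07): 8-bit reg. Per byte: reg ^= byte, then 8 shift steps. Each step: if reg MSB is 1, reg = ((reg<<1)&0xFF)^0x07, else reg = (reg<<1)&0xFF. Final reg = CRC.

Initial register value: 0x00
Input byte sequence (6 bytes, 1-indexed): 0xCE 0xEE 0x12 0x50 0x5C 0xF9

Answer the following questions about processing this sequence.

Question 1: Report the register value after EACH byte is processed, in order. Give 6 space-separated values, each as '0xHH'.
0x64 0xBF 0x4A 0x46 0x46 0x34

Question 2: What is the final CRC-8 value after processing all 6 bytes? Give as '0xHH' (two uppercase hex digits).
After byte 1 (0xCE): reg=0x64
After byte 2 (0xEE): reg=0xBF
After byte 3 (0x12): reg=0x4A
After byte 4 (0x50): reg=0x46
After byte 5 (0x5C): reg=0x46
After byte 6 (0xF9): reg=0x34

Answer: 0x34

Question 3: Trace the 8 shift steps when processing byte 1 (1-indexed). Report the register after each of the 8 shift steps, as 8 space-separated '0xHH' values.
Register before byte 1: 0x00
After XOR with byte 0xCE: 0xCE

Answer: 0x9B 0x31 0x62 0xC4 0x8F 0x19 0x32 0x64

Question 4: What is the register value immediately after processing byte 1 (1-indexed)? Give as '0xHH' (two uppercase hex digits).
Answer: 0x64

Derivation:
After byte 1 (0xCE): reg=0x64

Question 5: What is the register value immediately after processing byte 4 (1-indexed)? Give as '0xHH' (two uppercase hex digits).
Answer: 0x46

Derivation:
After byte 1 (0xCE): reg=0x64
After byte 2 (0xEE): reg=0xBF
After byte 3 (0x12): reg=0x4A
After byte 4 (0x50): reg=0x46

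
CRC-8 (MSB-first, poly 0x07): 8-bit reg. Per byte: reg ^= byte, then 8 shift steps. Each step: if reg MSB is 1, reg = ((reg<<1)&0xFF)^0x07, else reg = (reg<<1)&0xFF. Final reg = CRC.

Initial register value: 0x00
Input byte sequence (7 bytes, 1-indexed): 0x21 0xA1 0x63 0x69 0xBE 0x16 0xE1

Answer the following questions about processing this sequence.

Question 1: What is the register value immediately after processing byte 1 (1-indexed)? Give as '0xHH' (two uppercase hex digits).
After byte 1 (0x21): reg=0xE7

Answer: 0xE7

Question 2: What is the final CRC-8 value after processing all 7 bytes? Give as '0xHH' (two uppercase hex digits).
After byte 1 (0x21): reg=0xE7
After byte 2 (0xA1): reg=0xD5
After byte 3 (0x63): reg=0x0B
After byte 4 (0x69): reg=0x29
After byte 5 (0xBE): reg=0xEC
After byte 6 (0x16): reg=0xE8
After byte 7 (0xE1): reg=0x3F

Answer: 0x3F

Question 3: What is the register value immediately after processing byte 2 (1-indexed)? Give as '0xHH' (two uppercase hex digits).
After byte 1 (0x21): reg=0xE7
After byte 2 (0xA1): reg=0xD5

Answer: 0xD5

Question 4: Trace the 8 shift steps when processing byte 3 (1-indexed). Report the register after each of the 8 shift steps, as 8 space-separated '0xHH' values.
After byte 1 (0x21): reg=0xE7
After byte 2 (0xA1): reg=0xD5
Register before byte 3: 0xD5
After XOR with byte 0x63: 0xB6

Answer: 0x6B 0xD6 0xAB 0x51 0xA2 0x43 0x86 0x0B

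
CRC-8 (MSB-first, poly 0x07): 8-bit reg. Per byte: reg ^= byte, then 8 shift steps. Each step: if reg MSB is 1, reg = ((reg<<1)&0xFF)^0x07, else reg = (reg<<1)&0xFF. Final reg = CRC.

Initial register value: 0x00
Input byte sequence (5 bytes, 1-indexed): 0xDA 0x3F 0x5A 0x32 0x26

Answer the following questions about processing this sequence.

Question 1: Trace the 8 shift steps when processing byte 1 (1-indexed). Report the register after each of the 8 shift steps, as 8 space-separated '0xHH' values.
Answer: 0xB3 0x61 0xC2 0x83 0x01 0x02 0x04 0x08

Derivation:
Register before byte 1: 0x00
After XOR with byte 0xDA: 0xDA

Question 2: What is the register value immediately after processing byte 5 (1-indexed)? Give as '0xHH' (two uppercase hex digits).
After byte 1 (0xDA): reg=0x08
After byte 2 (0x3F): reg=0x85
After byte 3 (0x5A): reg=0x13
After byte 4 (0x32): reg=0xE7
After byte 5 (0x26): reg=0x49

Answer: 0x49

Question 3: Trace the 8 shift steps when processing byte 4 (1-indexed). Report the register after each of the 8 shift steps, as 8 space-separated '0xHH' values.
Answer: 0x42 0x84 0x0F 0x1E 0x3C 0x78 0xF0 0xE7

Derivation:
After byte 1 (0xDA): reg=0x08
After byte 2 (0x3F): reg=0x85
After byte 3 (0x5A): reg=0x13
Register before byte 4: 0x13
After XOR with byte 0x32: 0x21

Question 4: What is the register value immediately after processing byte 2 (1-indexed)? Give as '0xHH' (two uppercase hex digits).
After byte 1 (0xDA): reg=0x08
After byte 2 (0x3F): reg=0x85

Answer: 0x85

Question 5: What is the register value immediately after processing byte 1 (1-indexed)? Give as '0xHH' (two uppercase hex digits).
Answer: 0x08

Derivation:
After byte 1 (0xDA): reg=0x08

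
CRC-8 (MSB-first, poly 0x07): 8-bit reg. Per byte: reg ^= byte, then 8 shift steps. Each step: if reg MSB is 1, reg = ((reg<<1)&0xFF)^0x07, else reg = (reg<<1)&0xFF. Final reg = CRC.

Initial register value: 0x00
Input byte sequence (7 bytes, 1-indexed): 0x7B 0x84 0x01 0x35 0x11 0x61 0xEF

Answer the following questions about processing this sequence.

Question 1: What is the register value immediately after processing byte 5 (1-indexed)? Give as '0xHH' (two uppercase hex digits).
Answer: 0xEC

Derivation:
After byte 1 (0x7B): reg=0x66
After byte 2 (0x84): reg=0xA0
After byte 3 (0x01): reg=0x6E
After byte 4 (0x35): reg=0x86
After byte 5 (0x11): reg=0xEC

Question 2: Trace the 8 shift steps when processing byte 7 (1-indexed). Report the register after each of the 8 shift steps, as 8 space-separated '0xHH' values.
Answer: 0x8A 0x13 0x26 0x4C 0x98 0x37 0x6E 0xDC

Derivation:
After byte 1 (0x7B): reg=0x66
After byte 2 (0x84): reg=0xA0
After byte 3 (0x01): reg=0x6E
After byte 4 (0x35): reg=0x86
After byte 5 (0x11): reg=0xEC
After byte 6 (0x61): reg=0xAA
Register before byte 7: 0xAA
After XOR with byte 0xEF: 0x45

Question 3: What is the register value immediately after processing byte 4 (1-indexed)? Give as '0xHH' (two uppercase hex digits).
Answer: 0x86

Derivation:
After byte 1 (0x7B): reg=0x66
After byte 2 (0x84): reg=0xA0
After byte 3 (0x01): reg=0x6E
After byte 4 (0x35): reg=0x86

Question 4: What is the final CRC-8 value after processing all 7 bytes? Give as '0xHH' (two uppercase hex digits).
Answer: 0xDC

Derivation:
After byte 1 (0x7B): reg=0x66
After byte 2 (0x84): reg=0xA0
After byte 3 (0x01): reg=0x6E
After byte 4 (0x35): reg=0x86
After byte 5 (0x11): reg=0xEC
After byte 6 (0x61): reg=0xAA
After byte 7 (0xEF): reg=0xDC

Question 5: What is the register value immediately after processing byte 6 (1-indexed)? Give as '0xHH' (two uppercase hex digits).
After byte 1 (0x7B): reg=0x66
After byte 2 (0x84): reg=0xA0
After byte 3 (0x01): reg=0x6E
After byte 4 (0x35): reg=0x86
After byte 5 (0x11): reg=0xEC
After byte 6 (0x61): reg=0xAA

Answer: 0xAA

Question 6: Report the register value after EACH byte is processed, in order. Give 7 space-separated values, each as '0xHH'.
0x66 0xA0 0x6E 0x86 0xEC 0xAA 0xDC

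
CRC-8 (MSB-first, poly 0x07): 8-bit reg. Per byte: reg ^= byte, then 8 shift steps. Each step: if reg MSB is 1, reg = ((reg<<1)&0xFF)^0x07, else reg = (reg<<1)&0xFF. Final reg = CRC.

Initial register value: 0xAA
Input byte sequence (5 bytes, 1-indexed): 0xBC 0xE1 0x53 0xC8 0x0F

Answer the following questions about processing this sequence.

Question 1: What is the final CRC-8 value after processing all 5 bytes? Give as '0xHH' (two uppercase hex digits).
After byte 1 (0xBC): reg=0x62
After byte 2 (0xE1): reg=0x80
After byte 3 (0x53): reg=0x37
After byte 4 (0xC8): reg=0xF3
After byte 5 (0x0F): reg=0xFA

Answer: 0xFA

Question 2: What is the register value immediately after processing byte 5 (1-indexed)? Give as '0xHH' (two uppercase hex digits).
Answer: 0xFA

Derivation:
After byte 1 (0xBC): reg=0x62
After byte 2 (0xE1): reg=0x80
After byte 3 (0x53): reg=0x37
After byte 4 (0xC8): reg=0xF3
After byte 5 (0x0F): reg=0xFA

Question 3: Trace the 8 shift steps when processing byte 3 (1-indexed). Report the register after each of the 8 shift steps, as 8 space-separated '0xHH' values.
After byte 1 (0xBC): reg=0x62
After byte 2 (0xE1): reg=0x80
Register before byte 3: 0x80
After XOR with byte 0x53: 0xD3

Answer: 0xA1 0x45 0x8A 0x13 0x26 0x4C 0x98 0x37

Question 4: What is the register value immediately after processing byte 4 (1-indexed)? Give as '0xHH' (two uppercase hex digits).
Answer: 0xF3

Derivation:
After byte 1 (0xBC): reg=0x62
After byte 2 (0xE1): reg=0x80
After byte 3 (0x53): reg=0x37
After byte 4 (0xC8): reg=0xF3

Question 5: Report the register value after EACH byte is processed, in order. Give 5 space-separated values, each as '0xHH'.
0x62 0x80 0x37 0xF3 0xFA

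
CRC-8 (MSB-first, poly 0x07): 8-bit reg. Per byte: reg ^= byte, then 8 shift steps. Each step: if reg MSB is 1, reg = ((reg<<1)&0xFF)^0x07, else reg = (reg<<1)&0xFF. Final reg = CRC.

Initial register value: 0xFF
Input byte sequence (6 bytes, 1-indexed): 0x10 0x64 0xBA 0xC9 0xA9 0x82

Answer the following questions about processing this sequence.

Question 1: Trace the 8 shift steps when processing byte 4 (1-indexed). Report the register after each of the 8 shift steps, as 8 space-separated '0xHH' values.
Answer: 0x9B 0x31 0x62 0xC4 0x8F 0x19 0x32 0x64

Derivation:
After byte 1 (0x10): reg=0x83
After byte 2 (0x64): reg=0xBB
After byte 3 (0xBA): reg=0x07
Register before byte 4: 0x07
After XOR with byte 0xC9: 0xCE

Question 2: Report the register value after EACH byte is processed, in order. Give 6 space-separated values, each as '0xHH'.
0x83 0xBB 0x07 0x64 0x6D 0x83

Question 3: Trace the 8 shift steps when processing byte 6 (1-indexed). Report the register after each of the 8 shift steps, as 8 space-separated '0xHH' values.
Answer: 0xD9 0xB5 0x6D 0xDA 0xB3 0x61 0xC2 0x83

Derivation:
After byte 1 (0x10): reg=0x83
After byte 2 (0x64): reg=0xBB
After byte 3 (0xBA): reg=0x07
After byte 4 (0xC9): reg=0x64
After byte 5 (0xA9): reg=0x6D
Register before byte 6: 0x6D
After XOR with byte 0x82: 0xEF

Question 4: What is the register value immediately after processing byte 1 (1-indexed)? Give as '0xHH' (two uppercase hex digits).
After byte 1 (0x10): reg=0x83

Answer: 0x83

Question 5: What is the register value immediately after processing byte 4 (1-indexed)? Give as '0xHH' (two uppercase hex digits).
Answer: 0x64

Derivation:
After byte 1 (0x10): reg=0x83
After byte 2 (0x64): reg=0xBB
After byte 3 (0xBA): reg=0x07
After byte 4 (0xC9): reg=0x64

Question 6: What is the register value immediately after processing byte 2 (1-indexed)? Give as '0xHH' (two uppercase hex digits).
After byte 1 (0x10): reg=0x83
After byte 2 (0x64): reg=0xBB

Answer: 0xBB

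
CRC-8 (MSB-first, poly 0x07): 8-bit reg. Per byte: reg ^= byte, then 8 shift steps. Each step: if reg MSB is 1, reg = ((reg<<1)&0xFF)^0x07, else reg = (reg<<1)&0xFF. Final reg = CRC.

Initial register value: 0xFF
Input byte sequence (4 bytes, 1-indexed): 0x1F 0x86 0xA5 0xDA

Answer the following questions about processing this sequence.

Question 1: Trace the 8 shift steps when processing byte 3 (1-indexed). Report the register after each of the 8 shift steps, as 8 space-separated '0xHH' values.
After byte 1 (0x1F): reg=0xAE
After byte 2 (0x86): reg=0xD8
Register before byte 3: 0xD8
After XOR with byte 0xA5: 0x7D

Answer: 0xFA 0xF3 0xE1 0xC5 0x8D 0x1D 0x3A 0x74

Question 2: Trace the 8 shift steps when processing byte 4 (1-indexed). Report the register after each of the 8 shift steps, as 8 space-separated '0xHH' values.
Answer: 0x5B 0xB6 0x6B 0xD6 0xAB 0x51 0xA2 0x43

Derivation:
After byte 1 (0x1F): reg=0xAE
After byte 2 (0x86): reg=0xD8
After byte 3 (0xA5): reg=0x74
Register before byte 4: 0x74
After XOR with byte 0xDA: 0xAE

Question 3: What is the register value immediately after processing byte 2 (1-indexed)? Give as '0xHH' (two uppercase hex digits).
After byte 1 (0x1F): reg=0xAE
After byte 2 (0x86): reg=0xD8

Answer: 0xD8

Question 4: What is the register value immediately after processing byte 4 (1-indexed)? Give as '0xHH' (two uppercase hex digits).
Answer: 0x43

Derivation:
After byte 1 (0x1F): reg=0xAE
After byte 2 (0x86): reg=0xD8
After byte 3 (0xA5): reg=0x74
After byte 4 (0xDA): reg=0x43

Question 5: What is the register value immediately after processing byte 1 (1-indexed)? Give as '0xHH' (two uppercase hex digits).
After byte 1 (0x1F): reg=0xAE

Answer: 0xAE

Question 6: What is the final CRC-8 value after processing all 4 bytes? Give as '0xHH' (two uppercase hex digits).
Answer: 0x43

Derivation:
After byte 1 (0x1F): reg=0xAE
After byte 2 (0x86): reg=0xD8
After byte 3 (0xA5): reg=0x74
After byte 4 (0xDA): reg=0x43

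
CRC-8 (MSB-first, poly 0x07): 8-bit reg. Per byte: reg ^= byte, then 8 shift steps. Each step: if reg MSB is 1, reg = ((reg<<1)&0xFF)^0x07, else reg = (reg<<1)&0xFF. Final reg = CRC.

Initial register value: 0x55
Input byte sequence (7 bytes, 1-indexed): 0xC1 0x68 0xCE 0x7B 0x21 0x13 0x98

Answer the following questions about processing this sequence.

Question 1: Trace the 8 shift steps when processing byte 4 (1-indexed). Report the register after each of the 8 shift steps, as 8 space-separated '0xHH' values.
After byte 1 (0xC1): reg=0xE5
After byte 2 (0x68): reg=0xAA
After byte 3 (0xCE): reg=0x3B
Register before byte 4: 0x3B
After XOR with byte 0x7B: 0x40

Answer: 0x80 0x07 0x0E 0x1C 0x38 0x70 0xE0 0xC7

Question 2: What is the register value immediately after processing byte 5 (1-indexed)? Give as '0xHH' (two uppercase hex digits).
After byte 1 (0xC1): reg=0xE5
After byte 2 (0x68): reg=0xAA
After byte 3 (0xCE): reg=0x3B
After byte 4 (0x7B): reg=0xC7
After byte 5 (0x21): reg=0xBC

Answer: 0xBC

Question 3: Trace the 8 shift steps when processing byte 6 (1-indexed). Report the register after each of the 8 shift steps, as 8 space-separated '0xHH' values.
Answer: 0x59 0xB2 0x63 0xC6 0x8B 0x11 0x22 0x44

Derivation:
After byte 1 (0xC1): reg=0xE5
After byte 2 (0x68): reg=0xAA
After byte 3 (0xCE): reg=0x3B
After byte 4 (0x7B): reg=0xC7
After byte 5 (0x21): reg=0xBC
Register before byte 6: 0xBC
After XOR with byte 0x13: 0xAF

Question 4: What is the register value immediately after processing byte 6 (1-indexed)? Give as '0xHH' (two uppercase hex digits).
Answer: 0x44

Derivation:
After byte 1 (0xC1): reg=0xE5
After byte 2 (0x68): reg=0xAA
After byte 3 (0xCE): reg=0x3B
After byte 4 (0x7B): reg=0xC7
After byte 5 (0x21): reg=0xBC
After byte 6 (0x13): reg=0x44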